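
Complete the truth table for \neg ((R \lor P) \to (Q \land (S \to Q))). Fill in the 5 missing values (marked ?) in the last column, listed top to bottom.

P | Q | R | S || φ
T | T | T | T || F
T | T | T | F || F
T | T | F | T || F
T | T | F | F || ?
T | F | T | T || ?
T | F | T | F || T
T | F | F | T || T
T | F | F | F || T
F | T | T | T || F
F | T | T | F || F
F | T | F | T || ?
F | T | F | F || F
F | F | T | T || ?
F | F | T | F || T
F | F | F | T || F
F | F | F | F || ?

Row P=T, Q=T, R=F, S=F: (R \lor P) = T, (Q \land (S \to Q)) = T, ((R \lor P) \to (Q \land (S \to Q))) = T, so the formula = F.
Row P=T, Q=F, R=T, S=T: (R \lor P) = T, (Q \land (S \to Q)) = F, ((R \lor P) \to (Q \land (S \to Q))) = F, so the formula = T.
Row P=F, Q=T, R=F, S=T: (R \lor P) = F, (Q \land (S \to Q)) = T, ((R \lor P) \to (Q \land (S \to Q))) = T, so the formula = F.
Row P=F, Q=F, R=T, S=T: (R \lor P) = T, (Q \land (S \to Q)) = F, ((R \lor P) \to (Q \land (S \to Q))) = F, so the formula = T.
Row P=F, Q=F, R=F, S=F: (R \lor P) = F, (Q \land (S \to Q)) = F, ((R \lor P) \to (Q \land (S \to Q))) = T, so the formula = F.

F, T, F, T, F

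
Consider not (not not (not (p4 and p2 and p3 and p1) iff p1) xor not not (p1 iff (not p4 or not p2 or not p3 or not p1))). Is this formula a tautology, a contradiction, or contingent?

p1  p2  p3  p4  |  (p4 and p2 and p3 and p1)  not p4  not p2  not p3  not p1  φ
F   F   F   F   |              F                T       T       T       T     T
F   F   F   T   |              F                F       T       T       T     T
F   F   T   F   |              F                T       T       F       T     T
F   F   T   T   |              F                F       T       F       T     T
F   T   F   F   |              F                T       F       T       T     T
F   T   F   T   |              F                F       F       T       T     T
F   T   T   F   |              F                T       F       F       T     T
F   T   T   T   |              F                F       F       F       T     T
T   F   F   F   |              F                T       T       T       F     T
T   F   F   T   |              F                F       T       T       F     T
T   F   T   F   |              F                T       T       F       F     T
T   F   T   T   |              F                F       T       F       F     T
T   T   F   F   |              F                T       F       T       F     T
T   T   F   T   |              F                F       F       T       F     T
T   T   T   F   |              F                T       F       F       F     T
T   T   T   T   |              T                F       F       F       F     T
Every row is T, so the formula is a tautology.

tautology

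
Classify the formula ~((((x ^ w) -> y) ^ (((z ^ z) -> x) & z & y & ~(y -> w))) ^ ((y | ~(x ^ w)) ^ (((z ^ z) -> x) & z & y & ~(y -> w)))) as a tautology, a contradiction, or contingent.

tautology

  x      y      z      w       (x ^ w)  ((x ^ w) -> y)  (z ^ z)  ((z ^ z) -> x)  (y -> w)  ~(y -> w)  ~(x ^ w)  (y | ~(x ^ w))    φ  
 True   True   True   True      False        True        False        True         True      False      True         True        True
 True   True   True  False       True        True        False        True        False       True     False         True        True
 True   True  False   True      False        True        False        True         True      False      True         True        True
 True   True  False  False       True        True        False        True        False       True     False         True        True
 True  False   True   True      False        True        False        True         True      False      True         True        True
 True  False   True  False       True       False        False        True         True      False     False        False        True
 True  False  False   True      False        True        False        True         True      False      True         True        True
 True  False  False  False       True       False        False        True         True      False     False        False        True
False   True   True   True       True        True        False        True         True      False     False         True        True
False   True   True  False      False        True        False        True        False       True      True         True        True
False   True  False   True       True        True        False        True         True      False     False         True        True
False   True  False  False      False        True        False        True        False       True      True         True        True
False  False   True   True       True       False        False        True         True      False     False        False        True
False  False   True  False      False        True        False        True         True      False      True         True        True
False  False  False   True       True       False        False        True         True      False     False        False        True
False  False  False  False      False        True        False        True         True      False      True         True        True
Every row is True, so the formula is a tautology.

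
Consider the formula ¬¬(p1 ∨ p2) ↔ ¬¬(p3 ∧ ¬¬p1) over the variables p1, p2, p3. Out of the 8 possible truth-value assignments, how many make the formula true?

p1  p2  p3  |  (¬¬(p1 ∨ p2) ↔ ¬¬(p3 ∧ ¬¬p1))
F   F   F   |                T              
F   F   T   |                T              
F   T   F   |                F              
F   T   T   |                F              
T   F   F   |                F              
T   F   T   |                T              
T   T   F   |                F              
T   T   T   |                T              
The formula is true on 4 of the 8 rows.

4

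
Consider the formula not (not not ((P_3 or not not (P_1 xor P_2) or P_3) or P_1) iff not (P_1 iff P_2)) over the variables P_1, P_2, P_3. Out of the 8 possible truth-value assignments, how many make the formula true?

3

P_1 | P_2 | P_3 | (P_1 xor P_2) | not (P_1 xor P_2) | not not (P_1 xor P_2) | (P_1 iff P_2) | not (P_1 iff P_2) | φ
--- | --- | --- | ------------- | ----------------- | --------------------- | ------------- | ----------------- | -
 T  |  T  |  T  |       F       |         T         |           F           |       T       |         F         | T
 T  |  T  |  F  |       F       |         T         |           F           |       T       |         F         | T
 T  |  F  |  T  |       T       |         F         |           T           |       F       |         T         | F
 T  |  F  |  F  |       T       |         F         |           T           |       F       |         T         | F
 F  |  T  |  T  |       T       |         F         |           T           |       F       |         T         | F
 F  |  T  |  F  |       T       |         F         |           T           |       F       |         T         | F
 F  |  F  |  T  |       F       |         T         |           F           |       T       |         F         | T
 F  |  F  |  F  |       F       |         T         |           F           |       T       |         F         | F
The formula is true on 3 of the 8 rows.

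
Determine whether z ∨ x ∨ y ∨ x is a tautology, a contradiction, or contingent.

  x      y      z    |  (z ∨ (x ∨ y) ∨ x)
 True   True   True  |         True      
 True   True  False  |         True      
 True  False   True  |         True      
 True  False  False  |         True      
False   True   True  |         True      
False   True  False  |         True      
False  False   True  |         True      
False  False  False  |        False      
7 of 8 rows are True, so the formula is contingent.

contingent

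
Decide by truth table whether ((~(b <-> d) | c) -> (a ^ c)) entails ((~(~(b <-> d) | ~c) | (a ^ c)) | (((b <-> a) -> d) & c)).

no

a  b  c  d  |  φ  ψ
T  T  T  T  |  F  T
T  T  T  F  |  F  F
T  T  F  T  |  T  T
T  T  F  F  |  T  T
T  F  T  T  |  F  T
T  F  T  F  |  F  T
T  F  F  T  |  T  T
T  F  F  F  |  T  T
F  T  T  T  |  T  T
F  T  T  F  |  T  T
F  T  F  T  |  T  F
F  T  F  F  |  F  F
F  F  T  T  |  T  T
F  F  T  F  |  T  T
F  F  F  T  |  F  F
F  F  F  F  |  T  F
At a=F, b=T, c=F, d=T we have φ true but ψ false, so φ does not entail ψ.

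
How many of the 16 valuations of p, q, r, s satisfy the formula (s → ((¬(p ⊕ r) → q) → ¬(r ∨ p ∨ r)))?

p | q | r | s | (p ⊕ r) | ¬(p ⊕ r) | (¬(p ⊕ r) → q) | (r ∨ p ∨ r) | ¬(r ∨ p ∨ r) | φ
- | - | - | - | ------- | -------- | -------------- | ----------- | ------------ | -
1 | 1 | 1 | 1 |    0    |    1     |       1        |      1      |      0       | 0
1 | 1 | 1 | 0 |    0    |    1     |       1        |      1      |      0       | 1
1 | 1 | 0 | 1 |    1    |    0     |       1        |      1      |      0       | 0
1 | 1 | 0 | 0 |    1    |    0     |       1        |      1      |      0       | 1
1 | 0 | 1 | 1 |    0    |    1     |       0        |      1      |      0       | 1
1 | 0 | 1 | 0 |    0    |    1     |       0        |      1      |      0       | 1
1 | 0 | 0 | 1 |    1    |    0     |       1        |      1      |      0       | 0
1 | 0 | 0 | 0 |    1    |    0     |       1        |      1      |      0       | 1
0 | 1 | 1 | 1 |    1    |    0     |       1        |      1      |      0       | 0
0 | 1 | 1 | 0 |    1    |    0     |       1        |      1      |      0       | 1
0 | 1 | 0 | 1 |    0    |    1     |       1        |      0      |      1       | 1
0 | 1 | 0 | 0 |    0    |    1     |       1        |      0      |      1       | 1
0 | 0 | 1 | 1 |    1    |    0     |       1        |      1      |      0       | 0
0 | 0 | 1 | 0 |    1    |    0     |       1        |      1      |      0       | 1
0 | 0 | 0 | 1 |    0    |    1     |       0        |      0      |      1       | 1
0 | 0 | 0 | 0 |    0    |    1     |       0        |      0      |      1       | 1
The formula is true on 11 of the 16 rows.

11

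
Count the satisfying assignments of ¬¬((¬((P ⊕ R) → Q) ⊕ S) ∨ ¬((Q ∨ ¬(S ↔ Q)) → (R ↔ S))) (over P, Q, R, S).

11

P  Q  R  S  |  φ
F  F  F  F  |  F
F  F  F  T  |  T
F  F  T  F  |  T
F  F  T  T  |  F
F  T  F  F  |  F
F  T  F  T  |  T
F  T  T  F  |  T
F  T  T  T  |  T
T  F  F  F  |  T
T  F  F  T  |  T
T  F  T  F  |  F
T  F  T  T  |  T
T  T  F  F  |  F
T  T  F  T  |  T
T  T  T  F  |  T
T  T  T  T  |  T
The formula is true on 11 of the 16 rows.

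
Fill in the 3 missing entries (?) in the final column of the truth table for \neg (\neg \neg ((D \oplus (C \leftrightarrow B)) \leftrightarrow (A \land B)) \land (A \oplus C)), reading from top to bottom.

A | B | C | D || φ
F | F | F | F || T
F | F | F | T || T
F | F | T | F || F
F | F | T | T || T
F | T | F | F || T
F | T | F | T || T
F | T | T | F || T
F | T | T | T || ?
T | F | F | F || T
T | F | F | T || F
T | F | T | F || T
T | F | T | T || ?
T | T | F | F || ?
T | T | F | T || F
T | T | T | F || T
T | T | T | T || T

F, T, T

Row A=F, B=T, C=T, D=T: \neg \neg ((D \oplus (C \leftrightarrow B)) \leftrightarrow (A \land B)) = T, (A \oplus C) = T, (\neg \neg ((D \oplus (C \leftrightarrow B)) \leftrightarrow (A \land B)) \land (A \oplus C)) = T, so the formula = F.
Row A=T, B=F, C=T, D=T: \neg \neg ((D \oplus (C \leftrightarrow B)) \leftrightarrow (A \land B)) = F, (A \oplus C) = F, (\neg \neg ((D \oplus (C \leftrightarrow B)) \leftrightarrow (A \land B)) \land (A \oplus C)) = F, so the formula = T.
Row A=T, B=T, C=F, D=F: \neg \neg ((D \oplus (C \leftrightarrow B)) \leftrightarrow (A \land B)) = F, (A \oplus C) = T, (\neg \neg ((D \oplus (C \leftrightarrow B)) \leftrightarrow (A \land B)) \land (A \oplus C)) = F, so the formula = T.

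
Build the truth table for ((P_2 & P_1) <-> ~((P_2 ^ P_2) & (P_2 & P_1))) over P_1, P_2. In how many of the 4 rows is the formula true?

1

P_1  P_2  |  φ
 1    1   |  1
 1    0   |  0
 0    1   |  0
 0    0   |  0
The formula is true on 1 of the 4 rows.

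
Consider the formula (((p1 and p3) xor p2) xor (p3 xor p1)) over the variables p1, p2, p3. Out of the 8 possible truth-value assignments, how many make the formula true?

4

p1  p2  p3  |  φ
0   0   0   |  0
0   0   1   |  1
0   1   0   |  1
0   1   1   |  0
1   0   0   |  1
1   0   1   |  1
1   1   0   |  0
1   1   1   |  0
The formula is true on 4 of the 8 rows.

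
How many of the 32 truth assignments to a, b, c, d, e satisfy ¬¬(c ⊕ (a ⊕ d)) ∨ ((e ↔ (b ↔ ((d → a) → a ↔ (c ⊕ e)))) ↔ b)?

a | b | c | d | e | φ
- | - | - | - | - | -
T | T | T | T | T | T
T | T | T | T | F | T
T | T | T | F | T | F
T | T | T | F | F | F
T | T | F | T | T | T
T | T | F | T | F | T
T | T | F | F | T | T
T | T | F | F | F | T
T | F | T | T | T | T
T | F | T | T | F | T
T | F | T | F | T | F
T | F | T | F | F | F
T | F | F | T | T | T
T | F | F | T | F | T
T | F | F | F | T | T
T | F | F | F | F | T
F | T | T | T | T | F
F | T | T | T | F | F
F | T | T | F | T | T
F | T | T | F | F | T
F | T | F | T | T | T
F | T | F | T | F | T
F | T | F | F | T | F
F | T | F | F | F | F
F | F | T | T | T | F
F | F | T | T | F | F
F | F | T | F | T | T
F | F | T | F | F | T
F | F | F | T | T | T
F | F | F | T | F | T
F | F | F | F | T | F
F | F | F | F | F | F
The formula is true on 20 of the 32 rows.

20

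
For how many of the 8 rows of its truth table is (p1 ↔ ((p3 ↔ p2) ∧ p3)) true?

p1  p2  p3  |  (p3 ↔ p2)  ((p3 ↔ p2) ∧ p3)  (p1 ↔ ((p3 ↔ p2) ∧ p3))
T   T   T   |      T             T                     T           
T   T   F   |      F             F                     F           
T   F   T   |      F             F                     F           
T   F   F   |      T             F                     F           
F   T   T   |      T             T                     F           
F   T   F   |      F             F                     T           
F   F   T   |      F             F                     T           
F   F   F   |      T             F                     T           
The formula is true on 4 of the 8 rows.

4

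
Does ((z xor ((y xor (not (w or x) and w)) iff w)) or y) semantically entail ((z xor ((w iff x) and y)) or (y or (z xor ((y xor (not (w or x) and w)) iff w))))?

x | y | z | w || φ | ψ
T | T | T | T || T | T
T | T | T | F || T | T
T | T | F | T || T | T
T | T | F | F || T | T
T | F | T | T || T | T
T | F | T | F || F | T
T | F | F | T || F | F
T | F | F | F || T | T
F | T | T | T || T | T
F | T | T | F || T | T
F | T | F | T || T | T
F | T | F | F || T | T
F | F | T | T || T | T
F | F | T | F || F | T
F | F | F | T || F | F
F | F | F | F || T | T
In every row where φ is true, ψ is also true, so φ ⊨ ψ.

yes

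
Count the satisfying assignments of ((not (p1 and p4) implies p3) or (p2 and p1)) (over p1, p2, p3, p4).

p1 | p2 | p3 | p4 | φ
-- | -- | -- | -- | -
0  | 0  | 0  | 0  | 0
0  | 0  | 0  | 1  | 0
0  | 0  | 1  | 0  | 1
0  | 0  | 1  | 1  | 1
0  | 1  | 0  | 0  | 0
0  | 1  | 0  | 1  | 0
0  | 1  | 1  | 0  | 1
0  | 1  | 1  | 1  | 1
1  | 0  | 0  | 0  | 0
1  | 0  | 0  | 1  | 1
1  | 0  | 1  | 0  | 1
1  | 0  | 1  | 1  | 1
1  | 1  | 0  | 0  | 1
1  | 1  | 0  | 1  | 1
1  | 1  | 1  | 0  | 1
1  | 1  | 1  | 1  | 1
The formula is true on 11 of the 16 rows.

11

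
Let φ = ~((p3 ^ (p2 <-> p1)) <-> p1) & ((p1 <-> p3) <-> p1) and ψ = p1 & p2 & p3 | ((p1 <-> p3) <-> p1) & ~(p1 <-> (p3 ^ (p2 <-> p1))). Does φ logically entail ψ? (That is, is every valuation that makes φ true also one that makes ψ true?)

p1 | p2 | p3 | φ | ψ
-- | -- | -- | - | -
1  | 1  | 1  | 1 | 1
1  | 1  | 0  | 0 | 0
1  | 0  | 1  | 0 | 0
1  | 0  | 0  | 0 | 0
0  | 1  | 1  | 1 | 1
0  | 1  | 0  | 0 | 0
0  | 0  | 1  | 0 | 0
0  | 0  | 0  | 0 | 0
In every row where φ is true, ψ is also true, so φ ⊨ ψ.

yes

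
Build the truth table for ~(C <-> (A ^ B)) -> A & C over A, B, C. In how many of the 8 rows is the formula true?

A  B  C  |  (A ^ B)  (C <-> (A ^ B))  ~(C <-> (A ^ B))  (A & C)  (~(C <-> (A ^ B)) -> (A & C))
F  F  F  |     F            T                F             F                   T              
F  F  T  |     F            F                T             F                   F              
F  T  F  |     T            F                T             F                   F              
F  T  T  |     T            T                F             F                   T              
T  F  F  |     T            F                T             F                   F              
T  F  T  |     T            T                F             T                   T              
T  T  F  |     F            T                F             F                   T              
T  T  T  |     F            F                T             T                   T              
The formula is true on 5 of the 8 rows.

5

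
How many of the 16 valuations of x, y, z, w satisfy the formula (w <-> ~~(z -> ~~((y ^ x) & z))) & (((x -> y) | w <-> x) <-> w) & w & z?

x | y | z | w || φ
T | T | T | T || F
T | T | T | F || F
T | T | F | T || F
T | T | F | F || F
T | F | T | T || T
T | F | T | F || F
T | F | F | T || F
T | F | F | F || F
F | T | T | T || F
F | T | T | F || F
F | T | F | T || F
F | T | F | F || F
F | F | T | T || F
F | F | T | F || F
F | F | F | T || F
F | F | F | F || F
The formula is true on 1 of the 16 rows.

1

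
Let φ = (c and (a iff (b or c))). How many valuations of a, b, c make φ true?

a | b | c || (b or c) | (a iff (b or c)) | (c and (a iff (b or c)))
1 | 1 | 1 ||    1     |        1         |            1            
1 | 1 | 0 ||    1     |        1         |            0            
1 | 0 | 1 ||    1     |        1         |            1            
1 | 0 | 0 ||    0     |        0         |            0            
0 | 1 | 1 ||    1     |        0         |            0            
0 | 1 | 0 ||    1     |        0         |            0            
0 | 0 | 1 ||    1     |        0         |            0            
0 | 0 | 0 ||    0     |        1         |            0            
The formula is true on 2 of the 8 rows.

2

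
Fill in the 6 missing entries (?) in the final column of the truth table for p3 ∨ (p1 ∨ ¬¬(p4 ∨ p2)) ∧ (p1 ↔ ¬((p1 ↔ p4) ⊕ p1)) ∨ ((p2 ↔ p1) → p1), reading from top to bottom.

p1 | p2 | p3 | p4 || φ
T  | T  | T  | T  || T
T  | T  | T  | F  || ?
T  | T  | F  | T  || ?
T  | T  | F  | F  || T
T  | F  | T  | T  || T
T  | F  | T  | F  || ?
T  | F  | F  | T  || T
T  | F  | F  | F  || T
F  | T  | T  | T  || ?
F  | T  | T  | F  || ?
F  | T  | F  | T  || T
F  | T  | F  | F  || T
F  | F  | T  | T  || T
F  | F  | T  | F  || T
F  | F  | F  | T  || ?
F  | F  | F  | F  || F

T, T, T, T, T, F

Row p1=T, p2=T, p3=T, p4=F: ((p1 ∨ ¬¬(p4 ∨ p2)) ∧ (p1 ↔ ¬((p1 ↔ p4) ⊕ p1))) = F, ((p2 ↔ p1) → p1) = T, so the formula = T.
Row p1=T, p2=T, p3=F, p4=T: ((p1 ∨ ¬¬(p4 ∨ p2)) ∧ (p1 ↔ ¬((p1 ↔ p4) ⊕ p1))) = T, ((p2 ↔ p1) → p1) = T, so the formula = T.
Row p1=T, p2=F, p3=T, p4=F: ((p1 ∨ ¬¬(p4 ∨ p2)) ∧ (p1 ↔ ¬((p1 ↔ p4) ⊕ p1))) = F, ((p2 ↔ p1) → p1) = T, so the formula = T.
Row p1=F, p2=T, p3=T, p4=T: ((p1 ∨ ¬¬(p4 ∨ p2)) ∧ (p1 ↔ ¬((p1 ↔ p4) ⊕ p1))) = F, ((p2 ↔ p1) → p1) = T, so the formula = T.
Row p1=F, p2=T, p3=T, p4=F: ((p1 ∨ ¬¬(p4 ∨ p2)) ∧ (p1 ↔ ¬((p1 ↔ p4) ⊕ p1))) = T, ((p2 ↔ p1) → p1) = T, so the formula = T.
Row p1=F, p2=F, p3=F, p4=T: ((p1 ∨ ¬¬(p4 ∨ p2)) ∧ (p1 ↔ ¬((p1 ↔ p4) ⊕ p1))) = F, ((p2 ↔ p1) → p1) = F, so the formula = F.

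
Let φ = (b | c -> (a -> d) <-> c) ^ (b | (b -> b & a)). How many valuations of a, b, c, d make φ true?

9

a  b  c  d     (b | c)  (a -> d)  ((b | c) -> (a -> d))  (b & a)  (b -> (b & a))  (b | (b -> (b & a)))  φ
0  0  0  0        0        1                1               0           1                  1            1
0  0  0  1        0        1                1               0           1                  1            1
0  0  1  0        1        1                1               0           1                  1            0
0  0  1  1        1        1                1               0           1                  1            0
0  1  0  0        1        1                1               0           0                  1            1
0  1  0  1        1        1                1               0           0                  1            1
0  1  1  0        1        1                1               0           0                  1            0
0  1  1  1        1        1                1               0           0                  1            0
1  0  0  0        0        0                1               0           1                  1            1
1  0  0  1        0        1                1               0           1                  1            1
1  0  1  0        1        0                0               0           1                  1            1
1  0  1  1        1        1                1               0           1                  1            0
1  1  0  0        1        0                0               1           1                  1            0
1  1  0  1        1        1                1               1           1                  1            1
1  1  1  0        1        0                0               1           1                  1            1
1  1  1  1        1        1                1               1           1                  1            0
The formula is true on 9 of the 16 rows.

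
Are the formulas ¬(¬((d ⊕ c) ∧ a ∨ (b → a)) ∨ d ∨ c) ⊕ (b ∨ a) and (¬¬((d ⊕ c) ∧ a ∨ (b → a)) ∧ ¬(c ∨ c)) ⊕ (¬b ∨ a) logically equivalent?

a  b  c  d  |  φ  ψ
1  1  1  1  |  1  1
1  1  1  0  |  1  1
1  1  0  1  |  1  0
1  1  0  0  |  0  0
1  0  1  1  |  1  1
1  0  1  0  |  1  1
1  0  0  1  |  1  0
1  0  0  0  |  0  0
0  1  1  1  |  1  0
0  1  1  0  |  1  0
0  1  0  1  |  1  0
0  1  0  0  |  1  0
0  0  1  1  |  0  1
0  0  1  0  |  0  1
0  0  0  1  |  0  0
0  0  0  0  |  1  0
The columns differ at a=1, b=1, c=0, d=1 (φ=1, ψ=0), so they are not equivalent.

not equivalent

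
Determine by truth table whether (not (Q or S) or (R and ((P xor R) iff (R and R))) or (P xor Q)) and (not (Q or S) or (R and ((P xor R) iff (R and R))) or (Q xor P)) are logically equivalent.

P  Q  R  S  |  φ  ψ
T  T  T  T  |  F  F
T  T  T  F  |  F  F
T  T  F  T  |  F  F
T  T  F  F  |  F  F
T  F  T  T  |  T  T
T  F  T  F  |  T  T
T  F  F  T  |  T  T
T  F  F  F  |  T  T
F  T  T  T  |  T  T
F  T  T  F  |  T  T
F  T  F  T  |  T  T
F  T  F  F  |  T  T
F  F  T  T  |  T  T
F  F  T  F  |  T  T
F  F  F  T  |  F  F
F  F  F  F  |  T  T
The columns for φ and ψ agree on every row, so they are logically equivalent.

equivalent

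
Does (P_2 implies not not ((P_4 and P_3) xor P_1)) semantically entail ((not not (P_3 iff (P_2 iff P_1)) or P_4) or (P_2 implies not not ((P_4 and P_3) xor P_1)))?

yes

P_1  P_2  P_3  P_4  |  φ  ψ
 T    T    T    T   |  F  T
 T    T    T    F   |  T  T
 T    T    F    T   |  T  T
 T    T    F    F   |  T  T
 T    F    T    T   |  T  T
 T    F    T    F   |  T  T
 T    F    F    T   |  T  T
 T    F    F    F   |  T  T
 F    T    T    T   |  T  T
 F    T    T    F   |  F  F
 F    T    F    T   |  F  T
 F    T    F    F   |  F  T
 F    F    T    T   |  T  T
 F    F    T    F   |  T  T
 F    F    F    T   |  T  T
 F    F    F    F   |  T  T
In every row where φ is true, ψ is also true, so φ ⊨ ψ.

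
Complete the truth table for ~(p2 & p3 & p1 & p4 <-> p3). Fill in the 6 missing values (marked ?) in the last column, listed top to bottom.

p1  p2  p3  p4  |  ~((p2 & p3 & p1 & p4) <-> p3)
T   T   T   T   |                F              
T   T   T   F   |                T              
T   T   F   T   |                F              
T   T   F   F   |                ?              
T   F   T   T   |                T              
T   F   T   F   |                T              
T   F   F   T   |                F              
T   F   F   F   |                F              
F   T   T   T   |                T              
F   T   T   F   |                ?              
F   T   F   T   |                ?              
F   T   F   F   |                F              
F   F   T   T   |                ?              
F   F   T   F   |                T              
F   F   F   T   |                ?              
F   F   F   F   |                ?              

Row p1=T, p2=T, p3=F, p4=F: (p2 & p3 & p1 & p4) = F, (p2 & p3 & p1 & p4 <-> p3) = T, so ~((p2 & p3 & p1 & p4) <-> p3) = F.
Row p1=F, p2=T, p3=T, p4=F: (p2 & p3 & p1 & p4) = F, (p2 & p3 & p1 & p4 <-> p3) = F, so ~((p2 & p3 & p1 & p4) <-> p3) = T.
Row p1=F, p2=T, p3=F, p4=T: (p2 & p3 & p1 & p4) = F, (p2 & p3 & p1 & p4 <-> p3) = T, so ~((p2 & p3 & p1 & p4) <-> p3) = F.
Row p1=F, p2=F, p3=T, p4=T: (p2 & p3 & p1 & p4) = F, (p2 & p3 & p1 & p4 <-> p3) = F, so ~((p2 & p3 & p1 & p4) <-> p3) = T.
Row p1=F, p2=F, p3=F, p4=T: (p2 & p3 & p1 & p4) = F, (p2 & p3 & p1 & p4 <-> p3) = T, so ~((p2 & p3 & p1 & p4) <-> p3) = F.
Row p1=F, p2=F, p3=F, p4=F: (p2 & p3 & p1 & p4) = F, (p2 & p3 & p1 & p4 <-> p3) = T, so ~((p2 & p3 & p1 & p4) <-> p3) = F.

F, T, F, T, F, F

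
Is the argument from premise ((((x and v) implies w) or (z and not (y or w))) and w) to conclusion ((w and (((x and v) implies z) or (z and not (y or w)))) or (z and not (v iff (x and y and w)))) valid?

x | y | z | w | v | φ | ψ
- | - | - | - | - | - | -
1 | 1 | 1 | 1 | 1 | 1 | 1
1 | 1 | 1 | 1 | 0 | 1 | 1
1 | 1 | 1 | 0 | 1 | 0 | 1
1 | 1 | 1 | 0 | 0 | 0 | 0
1 | 1 | 0 | 1 | 1 | 1 | 0
1 | 1 | 0 | 1 | 0 | 1 | 1
1 | 1 | 0 | 0 | 1 | 0 | 0
1 | 1 | 0 | 0 | 0 | 0 | 0
1 | 0 | 1 | 1 | 1 | 1 | 1
1 | 0 | 1 | 1 | 0 | 1 | 1
1 | 0 | 1 | 0 | 1 | 0 | 1
1 | 0 | 1 | 0 | 0 | 0 | 0
1 | 0 | 0 | 1 | 1 | 1 | 0
1 | 0 | 0 | 1 | 0 | 1 | 1
1 | 0 | 0 | 0 | 1 | 0 | 0
1 | 0 | 0 | 0 | 0 | 0 | 0
0 | 1 | 1 | 1 | 1 | 1 | 1
0 | 1 | 1 | 1 | 0 | 1 | 1
0 | 1 | 1 | 0 | 1 | 0 | 1
0 | 1 | 1 | 0 | 0 | 0 | 0
0 | 1 | 0 | 1 | 1 | 1 | 1
0 | 1 | 0 | 1 | 0 | 1 | 1
0 | 1 | 0 | 0 | 1 | 0 | 0
0 | 1 | 0 | 0 | 0 | 0 | 0
0 | 0 | 1 | 1 | 1 | 1 | 1
0 | 0 | 1 | 1 | 0 | 1 | 1
0 | 0 | 1 | 0 | 1 | 0 | 1
0 | 0 | 1 | 0 | 0 | 0 | 0
0 | 0 | 0 | 1 | 1 | 1 | 1
0 | 0 | 0 | 1 | 0 | 1 | 1
0 | 0 | 0 | 0 | 1 | 0 | 0
0 | 0 | 0 | 0 | 0 | 0 | 0
At x=1, y=1, z=0, w=1, v=1 we have φ true but ψ false, so φ does not entail ψ.

no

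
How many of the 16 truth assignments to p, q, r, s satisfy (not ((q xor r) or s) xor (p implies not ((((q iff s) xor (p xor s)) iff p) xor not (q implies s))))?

10

p | q | r | s || (q xor r) | ((q xor r) or s) | not ((q xor r) or s) | (q iff s) | (p xor s) | ((q iff s) xor (p xor s)) | (q implies s) | not (q implies s) | φ
T | T | T | T ||     F     |        T         |          F           |     T     |     F     |             T             |       T       |         F         | F
T | T | T | F ||     F     |        F         |          T           |     F     |     T     |             T             |       F       |         T         | F
T | T | F | T ||     T     |        T         |          F           |     T     |     F     |             T             |       T       |         F         | F
T | T | F | F ||     T     |        T         |          F           |     F     |     T     |             T             |       F       |         T         | T
T | F | T | T ||     T     |        T         |          F           |     F     |     F     |             F             |       T       |         F         | T
T | F | T | F ||     T     |        T         |          F           |     T     |     T     |             F             |       T       |         F         | T
T | F | F | T ||     F     |        T         |          F           |     F     |     F     |             F             |       T       |         F         | T
T | F | F | F ||     F     |        F         |          T           |     T     |     T     |             F             |       T       |         F         | F
F | T | T | T ||     F     |        T         |          F           |     T     |     T     |             F             |       T       |         F         | T
F | T | T | F ||     F     |        F         |          T           |     F     |     F     |             F             |       F       |         T         | F
F | T | F | T ||     T     |        T         |          F           |     T     |     T     |             F             |       T       |         F         | T
F | T | F | F ||     T     |        T         |          F           |     F     |     F     |             F             |       F       |         T         | T
F | F | T | T ||     T     |        T         |          F           |     F     |     T     |             T             |       T       |         F         | T
F | F | T | F ||     T     |        T         |          F           |     T     |     F     |             T             |       T       |         F         | T
F | F | F | T ||     F     |        T         |          F           |     F     |     T     |             T             |       T       |         F         | T
F | F | F | F ||     F     |        F         |          T           |     T     |     F     |             T             |       T       |         F         | F
The formula is true on 10 of the 16 rows.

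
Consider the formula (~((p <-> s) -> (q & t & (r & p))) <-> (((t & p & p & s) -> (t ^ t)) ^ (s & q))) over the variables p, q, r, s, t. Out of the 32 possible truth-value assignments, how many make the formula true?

p  q  r  s  t  |  φ
F  F  F  F  F  |  T
F  F  F  F  T  |  T
F  F  F  T  F  |  F
F  F  F  T  T  |  F
F  F  T  F  F  |  T
F  F  T  F  T  |  T
F  F  T  T  F  |  F
F  F  T  T  T  |  F
F  T  F  F  F  |  T
F  T  F  F  T  |  T
F  T  F  T  F  |  T
F  T  F  T  T  |  T
F  T  T  F  F  |  T
F  T  T  F  T  |  T
F  T  T  T  F  |  T
F  T  T  T  T  |  T
T  F  F  F  F  |  F
T  F  F  F  T  |  F
T  F  F  T  F  |  T
T  F  F  T  T  |  F
T  F  T  F  F  |  F
T  F  T  F  T  |  F
T  F  T  T  F  |  T
T  F  T  T  T  |  F
T  T  F  F  F  |  F
T  T  F  F  T  |  F
T  T  F  T  F  |  F
T  T  F  T  T  |  T
T  T  T  F  F  |  F
T  T  T  F  T  |  F
T  T  T  T  F  |  F
T  T  T  T  T  |  F
The formula is true on 15 of the 32 rows.

15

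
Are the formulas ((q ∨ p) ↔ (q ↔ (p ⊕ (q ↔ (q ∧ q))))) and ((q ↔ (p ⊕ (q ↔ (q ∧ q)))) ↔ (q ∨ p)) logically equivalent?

p | q || φ | ψ
1 | 1 || 0 | 0
1 | 0 || 1 | 1
0 | 1 || 1 | 1
0 | 0 || 1 | 1
The columns for φ and ψ agree on every row, so they are logically equivalent.

equivalent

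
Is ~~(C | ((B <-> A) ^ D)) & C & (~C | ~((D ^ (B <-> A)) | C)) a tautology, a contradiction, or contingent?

A  B  C  D     (B <-> A)  ((B <-> A) ^ D)  (C | ((B <-> A) ^ D))  ~(C | ((B <-> A) ^ D))  ~~(C | ((B <-> A) ^ D))  ~C  (D ^ (B <-> A))  ((D ^ (B <-> A)) | C)  ~((D ^ (B <-> A)) | C)  φ
F  F  F  F         T             T                   T                      F                        T             T          T                   T                      F             F
F  F  F  T         T             F                   F                      T                        F             T          F                   F                      T             F
F  F  T  F         T             T                   T                      F                        T             F          T                   T                      F             F
F  F  T  T         T             F                   T                      F                        T             F          F                   T                      F             F
F  T  F  F         F             F                   F                      T                        F             T          F                   F                      T             F
F  T  F  T         F             T                   T                      F                        T             T          T                   T                      F             F
F  T  T  F         F             F                   T                      F                        T             F          F                   T                      F             F
F  T  T  T         F             T                   T                      F                        T             F          T                   T                      F             F
T  F  F  F         F             F                   F                      T                        F             T          F                   F                      T             F
T  F  F  T         F             T                   T                      F                        T             T          T                   T                      F             F
T  F  T  F         F             F                   T                      F                        T             F          F                   T                      F             F
T  F  T  T         F             T                   T                      F                        T             F          T                   T                      F             F
T  T  F  F         T             T                   T                      F                        T             T          T                   T                      F             F
T  T  F  T         T             F                   F                      T                        F             T          F                   F                      T             F
T  T  T  F         T             T                   T                      F                        T             F          T                   T                      F             F
T  T  T  T         T             F                   T                      F                        T             F          F                   T                      F             F
Every row is F, so the formula is a contradiction.

contradiction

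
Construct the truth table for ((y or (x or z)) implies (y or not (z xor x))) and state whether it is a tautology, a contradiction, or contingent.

contingent

x | y | z | φ
- | - | - | -
0 | 0 | 0 | 1
0 | 0 | 1 | 0
0 | 1 | 0 | 1
0 | 1 | 1 | 1
1 | 0 | 0 | 0
1 | 0 | 1 | 1
1 | 1 | 0 | 1
1 | 1 | 1 | 1
6 of 8 rows are 1, so the formula is contingent.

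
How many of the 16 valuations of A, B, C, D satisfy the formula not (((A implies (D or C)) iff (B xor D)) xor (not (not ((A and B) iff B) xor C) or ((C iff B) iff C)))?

A  B  C  D  |  φ
F  F  F  F  |  F
F  F  F  T  |  T
F  F  T  F  |  T
F  F  T  T  |  F
F  T  F  F  |  T
F  T  F  T  |  F
F  T  T  F  |  T
F  T  T  T  |  F
T  F  F  F  |  T
T  F  F  T  |  T
T  F  T  F  |  T
T  F  T  T  |  F
T  T  F  F  |  F
T  T  F  T  |  F
T  T  T  F  |  T
T  T  T  T  |  F
The formula is true on 8 of the 16 rows.

8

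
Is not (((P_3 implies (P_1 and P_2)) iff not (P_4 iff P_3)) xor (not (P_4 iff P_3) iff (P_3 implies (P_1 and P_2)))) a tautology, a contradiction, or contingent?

P_1 | P_2 | P_3 | P_4 | φ
--- | --- | --- | --- | -
 T  |  T  |  T  |  T  | T
 T  |  T  |  T  |  F  | T
 T  |  T  |  F  |  T  | T
 T  |  T  |  F  |  F  | T
 T  |  F  |  T  |  T  | T
 T  |  F  |  T  |  F  | T
 T  |  F  |  F  |  T  | T
 T  |  F  |  F  |  F  | T
 F  |  T  |  T  |  T  | T
 F  |  T  |  T  |  F  | T
 F  |  T  |  F  |  T  | T
 F  |  T  |  F  |  F  | T
 F  |  F  |  T  |  T  | T
 F  |  F  |  T  |  F  | T
 F  |  F  |  F  |  T  | T
 F  |  F  |  F  |  F  | T
Every row is T, so the formula is a tautology.

tautology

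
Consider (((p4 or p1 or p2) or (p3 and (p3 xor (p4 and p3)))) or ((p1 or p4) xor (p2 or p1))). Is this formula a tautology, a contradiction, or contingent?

contingent

p1 | p2 | p3 | p4 || φ
T  | T  | T  | T  || T
T  | T  | T  | F  || T
T  | T  | F  | T  || T
T  | T  | F  | F  || T
T  | F  | T  | T  || T
T  | F  | T  | F  || T
T  | F  | F  | T  || T
T  | F  | F  | F  || T
F  | T  | T  | T  || T
F  | T  | T  | F  || T
F  | T  | F  | T  || T
F  | T  | F  | F  || T
F  | F  | T  | T  || T
F  | F  | T  | F  || T
F  | F  | F  | T  || T
F  | F  | F  | F  || F
15 of 16 rows are T, so the formula is contingent.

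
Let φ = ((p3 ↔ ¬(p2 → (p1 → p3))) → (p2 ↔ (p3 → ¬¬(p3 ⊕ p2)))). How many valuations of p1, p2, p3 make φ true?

  p1     p2     p3   |    φ  
 True   True   True  |   True
 True   True  False  |   True
 True  False   True  |   True
 True  False  False  |  False
False   True   True  |   True
False   True  False  |   True
False  False   True  |   True
False  False  False  |  False
The formula is true on 6 of the 8 rows.

6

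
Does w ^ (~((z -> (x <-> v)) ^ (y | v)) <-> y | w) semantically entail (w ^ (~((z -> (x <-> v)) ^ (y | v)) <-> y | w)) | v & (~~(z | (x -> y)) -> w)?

yes

  x      y      z      w      v    |    φ      ψ  
False  False  False  False  False  |   True   True
False  False  False  False   True  |  False  False
False  False  False   True  False  |   True   True
False  False  False   True   True  |  False   True
False  False   True  False  False  |   True   True
False  False   True  False   True  |   True   True
False  False   True   True  False  |   True   True
False  False   True   True   True  |   True   True
False   True  False  False  False  |   True   True
False   True  False  False   True  |   True   True
False   True  False   True  False  |  False  False
False   True  False   True   True  |  False   True
False   True   True  False  False  |   True   True
False   True   True  False   True  |  False  False
False   True   True   True  False  |  False  False
False   True   True   True   True  |   True   True
 True  False  False  False  False  |   True   True
 True  False  False  False   True  |  False   True
 True  False  False   True  False  |   True   True
 True  False  False   True   True  |  False   True
 True  False   True  False  False  |  False  False
 True  False   True  False   True  |  False  False
 True  False   True   True  False  |  False  False
 True  False   True   True   True  |  False   True
 True   True  False  False  False  |   True   True
 True   True  False  False   True  |   True   True
 True   True  False   True  False  |  False  False
 True   True  False   True   True  |  False   True
 True   True   True  False  False  |  False  False
 True   True   True  False   True  |   True   True
 True   True   True   True  False  |   True   True
 True   True   True   True   True  |  False   True
In every row where φ is true, ψ is also true, so φ ⊨ ψ.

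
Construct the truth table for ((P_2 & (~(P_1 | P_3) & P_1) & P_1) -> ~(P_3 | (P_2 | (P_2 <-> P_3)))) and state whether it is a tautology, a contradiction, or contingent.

P_1  P_2  P_3     (P_1 | P_3)  ~(P_1 | P_3)  (~(P_1 | P_3) & P_1)  (P_2 <-> P_3)  (P_2 | (P_2 <-> P_3))  φ
 1    1    1           1            0                 0                  1                  1            1
 1    1    0           1            0                 0                  0                  1            1
 1    0    1           1            0                 0                  0                  0            1
 1    0    0           1            0                 0                  1                  1            1
 0    1    1           1            0                 0                  1                  1            1
 0    1    0           0            1                 0                  0                  1            1
 0    0    1           1            0                 0                  0                  0            1
 0    0    0           0            1                 0                  1                  1            1
Every row is 1, so the formula is a tautology.

tautology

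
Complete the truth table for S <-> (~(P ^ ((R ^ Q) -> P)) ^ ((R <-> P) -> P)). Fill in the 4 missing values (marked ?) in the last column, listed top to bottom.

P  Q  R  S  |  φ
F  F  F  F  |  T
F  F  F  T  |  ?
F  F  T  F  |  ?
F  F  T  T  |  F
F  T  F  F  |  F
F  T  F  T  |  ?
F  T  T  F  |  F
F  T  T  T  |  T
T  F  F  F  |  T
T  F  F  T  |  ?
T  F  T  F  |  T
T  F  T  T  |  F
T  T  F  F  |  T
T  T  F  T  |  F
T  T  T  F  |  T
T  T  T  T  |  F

F, T, T, F

Row P=F, Q=F, R=F, S=T: (~(P ^ ((R ^ Q) -> P)) ^ ((R <-> P) -> P)) = F, so the formula = F.
Row P=F, Q=F, R=T, S=F: (~(P ^ ((R ^ Q) -> P)) ^ ((R <-> P) -> P)) = F, so the formula = T.
Row P=F, Q=T, R=F, S=T: (~(P ^ ((R ^ Q) -> P)) ^ ((R <-> P) -> P)) = T, so the formula = T.
Row P=T, Q=F, R=F, S=T: (~(P ^ ((R ^ Q) -> P)) ^ ((R <-> P) -> P)) = F, so the formula = F.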